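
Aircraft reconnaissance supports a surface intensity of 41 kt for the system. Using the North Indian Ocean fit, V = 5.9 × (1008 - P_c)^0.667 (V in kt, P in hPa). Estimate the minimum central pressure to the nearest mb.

990 mb

ΔP = (V / 5.9)^(1/0.667) = (41/5.9)^1.499.
41/5.9 = 6.949; 6.949^1.499 ≈ 18.29 mb.
P_c = 1008 − 18.29 = 989.71 ≈ 990 mb.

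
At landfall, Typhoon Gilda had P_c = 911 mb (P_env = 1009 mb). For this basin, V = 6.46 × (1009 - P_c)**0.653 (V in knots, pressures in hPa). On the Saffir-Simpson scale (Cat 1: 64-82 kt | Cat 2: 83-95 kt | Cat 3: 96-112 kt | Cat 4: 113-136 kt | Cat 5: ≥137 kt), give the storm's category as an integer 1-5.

ΔP = 1009 − 911 = 98 mb.
V ≈ 6.46 × 98^0.653 = 6.46 × 19.97 ≈ 129 kt.
129 kt falls in the Category 4 band.

4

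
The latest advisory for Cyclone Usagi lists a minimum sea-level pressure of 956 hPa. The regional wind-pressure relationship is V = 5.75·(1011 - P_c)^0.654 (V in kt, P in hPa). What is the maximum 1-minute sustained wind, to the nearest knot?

79 kt

ΔP = 1011 − 956 = 55 hPa.
55^0.654 ≈ 13.747.
V ≈ 5.75 × 13.747 ≈ 79.0 kt.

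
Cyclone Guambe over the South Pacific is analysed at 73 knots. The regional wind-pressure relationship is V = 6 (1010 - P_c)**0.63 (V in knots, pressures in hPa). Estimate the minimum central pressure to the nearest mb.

957 mb

ΔP = (V / 6)^(1/0.63) = (73/6)^1.587.
73/6 = 12.167; 12.167^1.587 ≈ 52.78 mb.
P_c = 1010 − 52.78 = 957.22 ≈ 957 mb.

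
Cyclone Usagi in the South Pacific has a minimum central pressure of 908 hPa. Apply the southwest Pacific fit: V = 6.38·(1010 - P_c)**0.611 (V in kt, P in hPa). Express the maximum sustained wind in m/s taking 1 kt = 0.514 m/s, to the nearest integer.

ΔP = 1010 − 908 = 102 hPa.
V ≈ 6.38 × 102^0.611 = 6.38 × 16.875 ≈ 107.665 kt.
107.665 × 0.514 ≈ 55.34 m/s → 55 m/s.

55 m/s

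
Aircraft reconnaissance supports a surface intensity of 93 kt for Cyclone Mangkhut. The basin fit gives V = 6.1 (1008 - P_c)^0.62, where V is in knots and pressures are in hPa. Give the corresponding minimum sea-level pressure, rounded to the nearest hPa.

ΔP = (V / 6.1)^(1/0.62) = (93/6.1)^1.613.
93/6.1 = 15.246; 15.246^1.613 ≈ 80.97 hPa.
P_c = 1008 − 80.97 = 927.03 ≈ 927 hPa.

927 hPa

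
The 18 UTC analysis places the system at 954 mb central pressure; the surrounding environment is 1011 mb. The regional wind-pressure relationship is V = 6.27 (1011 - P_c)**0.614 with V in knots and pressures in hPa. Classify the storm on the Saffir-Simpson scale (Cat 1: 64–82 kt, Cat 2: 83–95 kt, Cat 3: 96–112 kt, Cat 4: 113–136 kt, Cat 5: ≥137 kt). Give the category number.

1

ΔP = 1011 − 954 = 57 mb.
V ≈ 6.27 × 57^0.614 = 6.27 × 11.97 ≈ 75 kt.
75 kt falls in the Category 1 band.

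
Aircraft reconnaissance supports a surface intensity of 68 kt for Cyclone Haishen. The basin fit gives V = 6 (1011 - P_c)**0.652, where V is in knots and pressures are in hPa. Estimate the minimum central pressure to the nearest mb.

970 mb

ΔP = (V / 6)^(1/0.652) = (68/6)^1.534.
68/6 = 11.333; 11.333^1.534 ≈ 41.41 mb.
P_c = 1011 − 41.41 = 969.59 ≈ 970 mb.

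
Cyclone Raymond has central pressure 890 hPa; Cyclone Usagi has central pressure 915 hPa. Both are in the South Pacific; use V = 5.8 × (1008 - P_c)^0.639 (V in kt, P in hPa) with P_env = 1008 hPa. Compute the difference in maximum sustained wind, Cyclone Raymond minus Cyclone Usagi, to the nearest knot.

17 kt

Cyclone Raymond: ΔP = 118; V ≈ 5.8 × 118^0.639 ≈ 122.28 kt.
Cyclone Usagi: ΔP = 93; V ≈ 5.8 × 93^0.639 ≈ 105.02 kt.
Difference ≈ 122.28 − 105.02 = 17.26 → 17 kt.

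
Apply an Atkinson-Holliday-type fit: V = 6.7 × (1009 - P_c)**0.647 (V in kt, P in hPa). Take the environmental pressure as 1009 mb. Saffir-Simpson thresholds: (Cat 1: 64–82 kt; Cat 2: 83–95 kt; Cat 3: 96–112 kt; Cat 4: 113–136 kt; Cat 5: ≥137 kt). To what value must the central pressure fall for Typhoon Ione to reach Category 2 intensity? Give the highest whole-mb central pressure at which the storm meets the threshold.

960 mb

Category 2 begins at V = 83 kt.
Required ΔP = (83/6.7)^(1/0.647) = 12.388^1.546 ≈ 48.90 mb.
P_c ≤ 1009 − 48.90 = 960.10, so the highest integer P_c is 960 mb.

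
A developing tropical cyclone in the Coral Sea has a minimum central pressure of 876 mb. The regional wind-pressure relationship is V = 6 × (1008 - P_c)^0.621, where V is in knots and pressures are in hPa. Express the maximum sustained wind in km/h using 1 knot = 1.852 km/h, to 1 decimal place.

230.5 km/h

ΔP = 1008 − 876 = 132 mb.
V ≈ 6 × 132^0.621 = 6 × 20.743 ≈ 124.459 kt.
124.459 × 1.852 ≈ 230.50 km/h → 230.5 km/h.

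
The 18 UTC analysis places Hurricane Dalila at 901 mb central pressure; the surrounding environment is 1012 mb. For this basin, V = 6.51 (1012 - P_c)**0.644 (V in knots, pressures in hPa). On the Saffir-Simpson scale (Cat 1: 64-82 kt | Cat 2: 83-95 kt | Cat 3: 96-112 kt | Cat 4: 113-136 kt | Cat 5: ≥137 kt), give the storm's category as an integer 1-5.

ΔP = 1012 − 901 = 111 mb.
V ≈ 6.51 × 111^0.644 = 6.51 × 20.76 ≈ 135 kt.
135 kt falls in the Category 4 band.

4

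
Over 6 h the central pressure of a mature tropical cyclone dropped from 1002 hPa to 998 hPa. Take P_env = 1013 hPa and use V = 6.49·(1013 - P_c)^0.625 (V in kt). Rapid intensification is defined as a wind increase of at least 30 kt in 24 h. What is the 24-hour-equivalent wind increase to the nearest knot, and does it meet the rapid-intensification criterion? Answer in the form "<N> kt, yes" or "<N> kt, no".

V₁: ΔP = 11, V ≈ 6.49 × 11^0.625 ≈ 29.05 kt.
V₂: ΔP = 15, V ≈ 6.49 × 15^0.625 ≈ 35.26 kt.
ΔV over 6 h = 6.21 kt → 24 h equivalent = 6.21 × 24/6 ≈ 24.84 kt.
25 kt < 30 kt ⇒ not rapid intensification.

25 kt, no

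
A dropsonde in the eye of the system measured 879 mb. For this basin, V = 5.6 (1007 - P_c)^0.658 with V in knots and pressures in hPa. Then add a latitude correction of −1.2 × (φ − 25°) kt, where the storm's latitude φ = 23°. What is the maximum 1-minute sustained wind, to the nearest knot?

ΔP = 1007 − 879 = 128 mb.
128^0.658 ≈ 24.353.
V ≈ 5.6 × 24.353 ≈ 136.4 kt.
Latitude correction: −1.2 × (23 − 25) = 2.4 kt.
Corrected V ≈ 138.8 kt → 139 kt.

139 kt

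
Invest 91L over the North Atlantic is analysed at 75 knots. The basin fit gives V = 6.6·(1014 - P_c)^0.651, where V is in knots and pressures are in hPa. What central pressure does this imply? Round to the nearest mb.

ΔP = (V / 6.6)^(1/0.651) = (75/6.6)^1.536.
75/6.6 = 11.364; 11.364^1.536 ≈ 41.82 mb.
P_c = 1014 − 41.82 = 972.18 ≈ 972 mb.

972 mb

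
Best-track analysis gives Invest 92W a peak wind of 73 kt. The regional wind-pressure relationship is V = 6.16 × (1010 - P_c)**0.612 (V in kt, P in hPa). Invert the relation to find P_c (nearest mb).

953 mb

ΔP = (V / 6.16)^(1/0.612) = (73/6.16)^1.634.
73/6.16 = 11.851; 11.851^1.634 ≈ 56.82 mb.
P_c = 1010 − 56.82 = 953.18 ≈ 953 mb.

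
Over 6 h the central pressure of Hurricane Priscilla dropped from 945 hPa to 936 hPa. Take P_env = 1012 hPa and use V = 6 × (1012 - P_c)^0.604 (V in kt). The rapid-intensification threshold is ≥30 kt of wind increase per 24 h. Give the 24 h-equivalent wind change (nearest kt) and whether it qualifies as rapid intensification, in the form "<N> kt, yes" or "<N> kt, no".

24 kt, no

V₁: ΔP = 67, V ≈ 6 × 67^0.604 ≈ 76.05 kt.
V₂: ΔP = 76, V ≈ 6 × 76^0.604 ≈ 82.07 kt.
ΔV over 6 h = 6.02 kt → 24 h equivalent = 6.02 × 24/6 ≈ 24.08 kt.
24 kt < 30 kt ⇒ not rapid intensification.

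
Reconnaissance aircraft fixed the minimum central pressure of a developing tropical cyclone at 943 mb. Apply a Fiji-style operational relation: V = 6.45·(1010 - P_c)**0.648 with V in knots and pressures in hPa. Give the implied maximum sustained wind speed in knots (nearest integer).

98 kt

ΔP = 1010 − 943 = 67 mb.
67^0.648 ≈ 15.251.
V ≈ 6.45 × 15.251 ≈ 98.4 kt.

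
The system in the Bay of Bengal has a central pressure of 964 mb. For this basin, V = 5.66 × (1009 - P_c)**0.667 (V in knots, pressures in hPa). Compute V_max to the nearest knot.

ΔP = 1009 − 964 = 45 mb.
45^0.667 ≈ 12.668.
V ≈ 5.66 × 12.668 ≈ 71.7 kt.

72 kt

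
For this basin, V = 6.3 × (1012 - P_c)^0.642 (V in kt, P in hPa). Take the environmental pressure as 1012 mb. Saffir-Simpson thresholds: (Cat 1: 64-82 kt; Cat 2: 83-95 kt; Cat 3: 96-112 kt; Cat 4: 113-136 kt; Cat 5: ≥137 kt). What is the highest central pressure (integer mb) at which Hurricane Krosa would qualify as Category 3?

Category 3 begins at V = 96 kt.
Required ΔP = (96/6.3)^(1/0.642) = 15.238^1.558 ≈ 69.59 mb.
P_c ≤ 1012 − 69.59 = 942.41, so the highest integer P_c is 942 mb.

942 mb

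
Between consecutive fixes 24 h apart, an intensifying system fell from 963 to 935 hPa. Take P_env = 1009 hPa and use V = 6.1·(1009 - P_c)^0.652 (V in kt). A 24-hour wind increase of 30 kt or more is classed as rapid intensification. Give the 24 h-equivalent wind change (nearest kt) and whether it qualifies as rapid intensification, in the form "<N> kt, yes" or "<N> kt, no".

27 kt, no

V₁: ΔP = 46, V ≈ 6.1 × 46^0.652 ≈ 74.04 kt.
V₂: ΔP = 74, V ≈ 6.1 × 74^0.652 ≈ 100.94 kt.
ΔV over 24 h = 26.90 kt → 24 h equivalent = 26.90 × 24/24 ≈ 26.90 kt.
27 kt < 30 kt ⇒ not rapid intensification.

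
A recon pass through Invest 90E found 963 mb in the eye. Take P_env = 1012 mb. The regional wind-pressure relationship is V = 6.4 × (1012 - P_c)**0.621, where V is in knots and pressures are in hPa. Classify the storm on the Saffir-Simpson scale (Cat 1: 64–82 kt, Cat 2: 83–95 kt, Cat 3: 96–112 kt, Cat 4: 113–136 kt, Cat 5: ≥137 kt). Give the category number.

1

ΔP = 1012 − 963 = 49 mb.
V ≈ 6.4 × 49^0.621 = 6.4 × 11.21 ≈ 72 kt.
72 kt falls in the Category 1 band.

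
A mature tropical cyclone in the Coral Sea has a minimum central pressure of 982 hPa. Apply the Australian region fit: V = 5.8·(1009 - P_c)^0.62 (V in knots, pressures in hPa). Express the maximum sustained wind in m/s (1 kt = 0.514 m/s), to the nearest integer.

ΔP = 1009 − 982 = 27 hPa.
V ≈ 5.8 × 27^0.62 = 5.8 × 7.717 ≈ 44.758 kt.
44.758 × 0.514 ≈ 23.01 m/s → 23 m/s.

23 m/s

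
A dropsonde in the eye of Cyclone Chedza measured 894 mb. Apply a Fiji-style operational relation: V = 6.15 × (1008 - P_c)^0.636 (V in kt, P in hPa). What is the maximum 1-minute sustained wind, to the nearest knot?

ΔP = 1008 − 894 = 114 mb.
114^0.636 ≈ 20.333.
V ≈ 6.15 × 20.333 ≈ 125.0 kt.

125 kt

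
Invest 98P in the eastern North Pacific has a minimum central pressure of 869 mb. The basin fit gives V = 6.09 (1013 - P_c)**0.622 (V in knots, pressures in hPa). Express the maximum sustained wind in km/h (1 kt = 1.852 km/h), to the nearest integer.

ΔP = 1013 − 869 = 144 mb.
V ≈ 6.09 × 144^0.622 = 6.09 × 22.004 ≈ 134.004 kt.
134.004 × 1.852 ≈ 248.18 km/h → 248 km/h.

248 km/h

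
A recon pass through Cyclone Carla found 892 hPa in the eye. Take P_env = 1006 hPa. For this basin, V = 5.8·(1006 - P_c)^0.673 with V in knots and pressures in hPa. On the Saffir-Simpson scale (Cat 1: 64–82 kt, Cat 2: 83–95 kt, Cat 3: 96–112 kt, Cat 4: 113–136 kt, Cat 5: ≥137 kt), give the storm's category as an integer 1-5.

5

ΔP = 1006 − 892 = 114 hPa.
V ≈ 5.8 × 114^0.673 = 5.8 × 24.23 ≈ 141 kt.
141 kt falls in the Category 5 band.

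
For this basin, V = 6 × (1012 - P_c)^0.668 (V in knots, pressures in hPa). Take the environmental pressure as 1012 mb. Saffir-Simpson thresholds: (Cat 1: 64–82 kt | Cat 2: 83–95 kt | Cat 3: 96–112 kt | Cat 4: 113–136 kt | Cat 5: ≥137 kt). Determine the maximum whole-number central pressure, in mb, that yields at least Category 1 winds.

Category 1 begins at V = 64 kt.
Required ΔP = (64/6)^(1/0.668) = 10.667^1.497 ≈ 34.59 mb.
P_c ≤ 1012 − 34.59 = 977.41, so the highest integer P_c is 977 mb.

977 mb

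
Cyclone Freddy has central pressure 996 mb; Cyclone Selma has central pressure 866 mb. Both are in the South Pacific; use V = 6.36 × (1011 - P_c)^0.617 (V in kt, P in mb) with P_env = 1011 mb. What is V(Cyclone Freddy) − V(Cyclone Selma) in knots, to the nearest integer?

Cyclone Freddy: ΔP = 15; V ≈ 6.36 × 15^0.617 ≈ 33.81 kt.
Cyclone Selma: ΔP = 145; V ≈ 6.36 × 145^0.617 ≈ 137.09 kt.
Difference ≈ 33.81 − 137.09 = -103.28 → -103 kt.

-103 kt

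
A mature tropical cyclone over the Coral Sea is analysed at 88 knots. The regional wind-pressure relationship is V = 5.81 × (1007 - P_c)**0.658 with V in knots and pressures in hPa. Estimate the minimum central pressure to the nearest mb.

945 mb

ΔP = (V / 5.81)^(1/0.658) = (88/5.81)^1.520.
88/5.81 = 15.146; 15.146^1.520 ≈ 62.20 mb.
P_c = 1007 − 62.20 = 944.80 ≈ 945 mb.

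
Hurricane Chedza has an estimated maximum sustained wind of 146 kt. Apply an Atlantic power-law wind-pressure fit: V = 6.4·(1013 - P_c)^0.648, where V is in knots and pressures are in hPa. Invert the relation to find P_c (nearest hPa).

ΔP = (V / 6.4)^(1/0.648) = (146/6.4)^1.543.
146/6.4 = 22.812; 22.812^1.543 ≈ 124.72 hPa.
P_c = 1013 − 124.72 = 888.28 ≈ 888 hPa.

888 hPa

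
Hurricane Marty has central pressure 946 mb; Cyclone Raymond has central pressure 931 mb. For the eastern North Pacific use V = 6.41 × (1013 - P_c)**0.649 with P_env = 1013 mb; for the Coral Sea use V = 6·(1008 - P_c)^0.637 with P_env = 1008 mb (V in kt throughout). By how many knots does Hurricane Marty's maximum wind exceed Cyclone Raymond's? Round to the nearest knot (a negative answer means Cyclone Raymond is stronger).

3 kt

Hurricane Marty: ΔP = 67; V ≈ 6.41 × 67^0.649 ≈ 98.17 kt.
Cyclone Raymond: ΔP = 77; V ≈ 6 × 77^0.637 ≈ 95.47 kt.
Difference ≈ 98.17 − 95.47 = 2.70 → 3 kt.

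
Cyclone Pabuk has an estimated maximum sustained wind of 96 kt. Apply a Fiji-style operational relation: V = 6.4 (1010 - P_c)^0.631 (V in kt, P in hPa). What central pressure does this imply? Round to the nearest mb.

937 mb

ΔP = (V / 6.4)^(1/0.631) = (96/6.4)^1.585.
96/6.4 = 15.000; 15.000^1.585 ≈ 73.09 mb.
P_c = 1010 − 73.09 = 936.91 ≈ 937 mb.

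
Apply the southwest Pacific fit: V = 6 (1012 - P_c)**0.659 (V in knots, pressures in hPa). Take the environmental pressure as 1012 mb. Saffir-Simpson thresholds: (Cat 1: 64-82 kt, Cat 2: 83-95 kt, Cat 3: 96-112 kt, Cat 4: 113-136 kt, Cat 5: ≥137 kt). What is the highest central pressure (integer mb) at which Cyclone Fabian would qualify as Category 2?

Category 2 begins at V = 83 kt.
Required ΔP = (83/6)^(1/0.659) = 13.833^1.517 ≈ 53.86 mb.
P_c ≤ 1012 − 53.86 = 958.14, so the highest integer P_c is 958 mb.

958 mb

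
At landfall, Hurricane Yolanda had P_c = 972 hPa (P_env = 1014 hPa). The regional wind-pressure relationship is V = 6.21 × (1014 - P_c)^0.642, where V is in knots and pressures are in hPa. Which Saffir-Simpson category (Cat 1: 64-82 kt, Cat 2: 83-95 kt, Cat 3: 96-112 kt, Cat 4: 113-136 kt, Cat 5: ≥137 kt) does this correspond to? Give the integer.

ΔP = 1014 − 972 = 42 hPa.
V ≈ 6.21 × 42^0.642 = 6.21 × 11.02 ≈ 68 kt.
68 kt falls in the Category 1 band.

1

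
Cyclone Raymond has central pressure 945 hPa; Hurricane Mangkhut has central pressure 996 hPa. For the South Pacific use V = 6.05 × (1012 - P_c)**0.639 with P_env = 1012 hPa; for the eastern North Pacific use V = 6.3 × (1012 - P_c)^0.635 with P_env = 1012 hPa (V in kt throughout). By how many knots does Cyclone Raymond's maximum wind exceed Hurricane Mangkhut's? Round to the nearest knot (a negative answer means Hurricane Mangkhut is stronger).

Cyclone Raymond: ΔP = 67; V ≈ 6.05 × 67^0.639 ≈ 88.84 kt.
Hurricane Mangkhut: ΔP = 16; V ≈ 6.3 × 16^0.635 ≈ 36.64 kt.
Difference ≈ 88.84 − 36.64 = 52.20 → 52 kt.

52 kt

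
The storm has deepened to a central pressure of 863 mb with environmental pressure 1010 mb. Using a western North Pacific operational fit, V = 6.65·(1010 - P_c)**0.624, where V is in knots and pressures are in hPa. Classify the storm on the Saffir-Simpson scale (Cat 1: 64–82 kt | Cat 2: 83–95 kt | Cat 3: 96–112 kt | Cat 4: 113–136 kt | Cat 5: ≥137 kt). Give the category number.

ΔP = 1010 − 863 = 147 mb.
V ≈ 6.65 × 147^0.624 = 6.65 × 22.51 ≈ 150 kt.
150 kt falls in the Category 5 band.

5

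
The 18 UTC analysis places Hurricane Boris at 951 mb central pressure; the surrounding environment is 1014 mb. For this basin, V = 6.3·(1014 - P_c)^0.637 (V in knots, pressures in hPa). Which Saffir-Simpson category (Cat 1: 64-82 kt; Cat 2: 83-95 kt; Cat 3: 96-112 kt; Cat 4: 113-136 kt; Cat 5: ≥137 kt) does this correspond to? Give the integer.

ΔP = 1014 − 951 = 63 mb.
V ≈ 6.3 × 63^0.637 = 6.3 × 14.00 ≈ 88 kt.
88 kt falls in the Category 2 band.

2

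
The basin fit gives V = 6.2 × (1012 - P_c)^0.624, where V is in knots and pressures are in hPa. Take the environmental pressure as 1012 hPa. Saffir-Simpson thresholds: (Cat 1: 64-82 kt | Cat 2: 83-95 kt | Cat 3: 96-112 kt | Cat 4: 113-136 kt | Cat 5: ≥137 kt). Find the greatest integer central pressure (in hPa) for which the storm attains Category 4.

Category 4 begins at V = 113 kt.
Required ΔP = (113/6.2)^(1/0.624) = 18.226^1.603 ≈ 104.79 hPa.
P_c ≤ 1012 − 104.79 = 907.21, so the highest integer P_c is 907 hPa.

907 hPa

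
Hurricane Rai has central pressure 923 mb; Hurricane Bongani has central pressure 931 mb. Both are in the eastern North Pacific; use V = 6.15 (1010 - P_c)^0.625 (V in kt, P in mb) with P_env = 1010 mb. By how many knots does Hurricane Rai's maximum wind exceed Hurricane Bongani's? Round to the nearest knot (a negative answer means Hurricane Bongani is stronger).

Hurricane Rai: ΔP = 87; V ≈ 6.15 × 87^0.625 ≈ 100.25 kt.
Hurricane Bongani: ΔP = 79; V ≈ 6.15 × 79^0.625 ≈ 94.38 kt.
Difference ≈ 100.25 − 94.38 = 5.87 → 6 kt.

6 kt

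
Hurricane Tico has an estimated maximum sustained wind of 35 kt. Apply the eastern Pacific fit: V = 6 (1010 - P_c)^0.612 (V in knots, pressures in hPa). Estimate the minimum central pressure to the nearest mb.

992 mb

ΔP = (V / 6)^(1/0.612) = (35/6)^1.634.
35/6 = 5.833; 5.833^1.634 ≈ 17.84 mb.
P_c = 1010 − 17.84 = 992.16 ≈ 992 mb.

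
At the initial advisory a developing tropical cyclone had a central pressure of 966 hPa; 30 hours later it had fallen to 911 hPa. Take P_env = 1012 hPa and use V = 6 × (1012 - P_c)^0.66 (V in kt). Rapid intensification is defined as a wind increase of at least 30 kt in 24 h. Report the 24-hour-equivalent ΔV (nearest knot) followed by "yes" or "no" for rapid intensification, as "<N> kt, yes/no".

V₁: ΔP = 46, V ≈ 6 × 46^0.66 ≈ 75.09 kt.
V₂: ΔP = 101, V ≈ 6 × 101^0.66 ≈ 126.18 kt.
ΔV over 30 h = 51.09 kt → 24 h equivalent = 51.09 × 24/30 ≈ 40.87 kt.
41 kt ≥ 30 kt ⇒ rapid intensification.

41 kt, yes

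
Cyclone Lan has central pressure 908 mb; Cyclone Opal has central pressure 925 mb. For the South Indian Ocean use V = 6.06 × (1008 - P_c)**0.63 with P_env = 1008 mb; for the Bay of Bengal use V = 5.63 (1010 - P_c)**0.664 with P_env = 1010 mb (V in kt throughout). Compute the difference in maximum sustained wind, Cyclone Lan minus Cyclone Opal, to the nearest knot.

3 kt

Cyclone Lan: ΔP = 100; V ≈ 6.06 × 100^0.63 ≈ 110.27 kt.
Cyclone Opal: ΔP = 85; V ≈ 5.63 × 85^0.664 ≈ 107.56 kt.
Difference ≈ 110.27 − 107.56 = 2.71 → 3 kt.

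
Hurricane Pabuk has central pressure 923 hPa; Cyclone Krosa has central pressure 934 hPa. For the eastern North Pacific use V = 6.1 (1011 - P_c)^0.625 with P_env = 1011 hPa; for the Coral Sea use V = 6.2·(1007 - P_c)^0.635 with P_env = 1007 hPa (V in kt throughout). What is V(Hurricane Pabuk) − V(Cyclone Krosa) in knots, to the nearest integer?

6 kt

Hurricane Pabuk: ΔP = 88; V ≈ 6.1 × 88^0.625 ≈ 100.15 kt.
Cyclone Krosa: ΔP = 73; V ≈ 6.2 × 73^0.635 ≈ 94.54 kt.
Difference ≈ 100.15 − 94.54 = 5.61 → 6 kt.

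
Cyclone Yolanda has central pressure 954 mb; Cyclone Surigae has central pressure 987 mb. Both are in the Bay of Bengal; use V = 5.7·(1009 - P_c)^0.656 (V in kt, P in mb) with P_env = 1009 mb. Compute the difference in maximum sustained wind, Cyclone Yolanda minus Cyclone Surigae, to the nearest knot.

Cyclone Yolanda: ΔP = 55; V ≈ 5.7 × 55^0.656 ≈ 78.99 kt.
Cyclone Surigae: ΔP = 22; V ≈ 5.7 × 22^0.656 ≈ 43.30 kt.
Difference ≈ 78.99 − 43.30 = 35.69 → 36 kt.

36 kt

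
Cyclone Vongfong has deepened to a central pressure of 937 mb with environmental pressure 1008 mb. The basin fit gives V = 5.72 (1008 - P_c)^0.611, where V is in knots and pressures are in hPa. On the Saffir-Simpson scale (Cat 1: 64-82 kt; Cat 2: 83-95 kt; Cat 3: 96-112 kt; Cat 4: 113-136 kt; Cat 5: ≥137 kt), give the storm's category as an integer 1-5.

1

ΔP = 1008 − 937 = 71 mb.
V ≈ 5.72 × 71^0.611 = 5.72 × 13.52 ≈ 77 kt.
77 kt falls in the Category 1 band.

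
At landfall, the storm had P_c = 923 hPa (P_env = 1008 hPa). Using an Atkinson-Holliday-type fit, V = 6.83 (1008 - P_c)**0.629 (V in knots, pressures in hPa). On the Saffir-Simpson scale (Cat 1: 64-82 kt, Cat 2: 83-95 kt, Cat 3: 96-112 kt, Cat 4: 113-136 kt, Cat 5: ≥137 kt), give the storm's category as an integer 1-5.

3

ΔP = 1008 − 923 = 85 hPa.
V ≈ 6.83 × 85^0.629 = 6.83 × 16.35 ≈ 112 kt.
112 kt falls in the Category 3 band.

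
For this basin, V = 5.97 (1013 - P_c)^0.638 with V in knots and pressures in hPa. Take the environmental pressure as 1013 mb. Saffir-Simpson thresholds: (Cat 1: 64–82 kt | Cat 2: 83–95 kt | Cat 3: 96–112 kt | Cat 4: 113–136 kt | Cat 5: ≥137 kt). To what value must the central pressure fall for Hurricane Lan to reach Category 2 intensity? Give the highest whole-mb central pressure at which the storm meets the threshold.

951 mb

Category 2 begins at V = 83 kt.
Required ΔP = (83/5.97)^(1/0.638) = 13.903^1.567 ≈ 61.90 mb.
P_c ≤ 1013 − 61.90 = 951.10, so the highest integer P_c is 951 mb.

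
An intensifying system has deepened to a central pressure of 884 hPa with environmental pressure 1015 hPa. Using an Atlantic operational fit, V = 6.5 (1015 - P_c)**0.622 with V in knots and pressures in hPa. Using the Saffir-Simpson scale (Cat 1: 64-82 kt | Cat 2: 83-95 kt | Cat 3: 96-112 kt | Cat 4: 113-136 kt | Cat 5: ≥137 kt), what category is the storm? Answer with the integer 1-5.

4

ΔP = 1015 − 884 = 131 hPa.
V ≈ 6.5 × 131^0.622 = 6.5 × 20.75 ≈ 135 kt.
135 kt falls in the Category 4 band.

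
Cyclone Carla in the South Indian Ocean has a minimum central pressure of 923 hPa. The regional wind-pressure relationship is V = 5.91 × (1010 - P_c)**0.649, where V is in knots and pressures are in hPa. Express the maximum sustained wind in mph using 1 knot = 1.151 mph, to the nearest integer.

123 mph

ΔP = 1010 − 923 = 87 hPa.
V ≈ 5.91 × 87^0.649 = 5.91 × 18.145 ≈ 107.235 kt.
107.235 × 1.151 ≈ 123.43 mph → 123 mph.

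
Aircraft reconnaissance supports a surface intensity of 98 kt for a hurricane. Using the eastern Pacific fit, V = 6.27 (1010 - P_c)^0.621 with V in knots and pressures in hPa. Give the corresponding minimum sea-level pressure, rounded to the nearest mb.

926 mb

ΔP = (V / 6.27)^(1/0.621) = (98/6.27)^1.610.
98/6.27 = 15.630; 15.630^1.610 ≈ 83.68 mb.
P_c = 1010 − 83.68 = 926.32 ≈ 926 mb.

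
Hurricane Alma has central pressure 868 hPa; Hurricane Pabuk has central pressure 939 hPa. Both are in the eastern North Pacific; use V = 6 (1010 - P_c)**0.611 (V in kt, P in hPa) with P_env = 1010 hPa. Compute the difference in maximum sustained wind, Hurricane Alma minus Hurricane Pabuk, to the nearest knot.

Hurricane Alma: ΔP = 142; V ≈ 6 × 142^0.611 ≈ 123.94 kt.
Hurricane Pabuk: ΔP = 71; V ≈ 6 × 71^0.611 ≈ 81.15 kt.
Difference ≈ 123.94 − 81.15 = 42.79 → 43 kt.

43 kt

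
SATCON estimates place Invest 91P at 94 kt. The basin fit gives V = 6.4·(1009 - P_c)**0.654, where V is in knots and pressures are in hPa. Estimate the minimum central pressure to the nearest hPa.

ΔP = (V / 6.4)^(1/0.654) = (94/6.4)^1.529.
94/6.4 = 14.688; 14.688^1.529 ≈ 60.86 hPa.
P_c = 1009 − 60.86 = 948.14 ≈ 948 hPa.

948 hPa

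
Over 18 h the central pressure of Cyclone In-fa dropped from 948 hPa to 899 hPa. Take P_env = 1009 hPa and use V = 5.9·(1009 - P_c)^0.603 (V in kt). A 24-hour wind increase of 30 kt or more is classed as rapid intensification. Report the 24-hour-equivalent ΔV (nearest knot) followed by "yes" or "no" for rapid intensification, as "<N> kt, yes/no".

V₁: ΔP = 61, V ≈ 5.9 × 61^0.603 ≈ 70.37 kt.
V₂: ΔP = 110, V ≈ 5.9 × 110^0.603 ≈ 100.42 kt.
ΔV over 18 h = 30.05 kt → 24 h equivalent = 30.05 × 24/18 ≈ 40.07 kt.
40 kt ≥ 30 kt ⇒ rapid intensification.

40 kt, yes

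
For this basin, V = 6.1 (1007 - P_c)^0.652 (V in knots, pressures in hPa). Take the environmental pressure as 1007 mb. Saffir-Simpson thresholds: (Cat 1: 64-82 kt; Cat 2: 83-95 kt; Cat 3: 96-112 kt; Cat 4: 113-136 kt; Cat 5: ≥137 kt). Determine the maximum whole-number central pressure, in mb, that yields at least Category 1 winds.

970 mb

Category 1 begins at V = 64 kt.
Required ΔP = (64/6.1)^(1/0.652) = 10.492^1.534 ≈ 36.79 mb.
P_c ≤ 1007 − 36.79 = 970.21, so the highest integer P_c is 970 mb.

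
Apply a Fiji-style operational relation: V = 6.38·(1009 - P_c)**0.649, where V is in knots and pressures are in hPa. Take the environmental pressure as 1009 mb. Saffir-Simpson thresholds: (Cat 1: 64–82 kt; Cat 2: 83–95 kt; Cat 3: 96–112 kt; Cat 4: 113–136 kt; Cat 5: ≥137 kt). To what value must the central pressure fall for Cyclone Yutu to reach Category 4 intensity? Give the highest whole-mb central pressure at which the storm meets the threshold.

925 mb

Category 4 begins at V = 113 kt.
Required ΔP = (113/6.38)^(1/0.649) = 17.712^1.541 ≈ 83.82 mb.
P_c ≤ 1009 − 83.82 = 925.18, so the highest integer P_c is 925 mb.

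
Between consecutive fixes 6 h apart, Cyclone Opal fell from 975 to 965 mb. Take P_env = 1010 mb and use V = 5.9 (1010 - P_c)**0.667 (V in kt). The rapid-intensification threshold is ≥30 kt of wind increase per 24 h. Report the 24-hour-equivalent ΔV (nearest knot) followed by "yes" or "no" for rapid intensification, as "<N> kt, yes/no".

46 kt, yes

V₁: ΔP = 35, V ≈ 5.9 × 35^0.667 ≈ 63.20 kt.
V₂: ΔP = 45, V ≈ 5.9 × 45^0.667 ≈ 74.74 kt.
ΔV over 6 h = 11.54 kt → 24 h equivalent = 11.54 × 24/6 ≈ 46.16 kt.
46 kt ≥ 30 kt ⇒ rapid intensification.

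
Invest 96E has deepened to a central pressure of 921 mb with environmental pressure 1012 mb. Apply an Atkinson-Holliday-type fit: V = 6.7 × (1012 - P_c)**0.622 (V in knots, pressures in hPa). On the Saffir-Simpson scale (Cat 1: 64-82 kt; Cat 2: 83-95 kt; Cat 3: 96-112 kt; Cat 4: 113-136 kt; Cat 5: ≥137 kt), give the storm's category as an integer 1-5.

3

ΔP = 1012 − 921 = 91 mb.
V ≈ 6.7 × 91^0.622 = 6.7 × 16.54 ≈ 111 kt.
111 kt falls in the Category 3 band.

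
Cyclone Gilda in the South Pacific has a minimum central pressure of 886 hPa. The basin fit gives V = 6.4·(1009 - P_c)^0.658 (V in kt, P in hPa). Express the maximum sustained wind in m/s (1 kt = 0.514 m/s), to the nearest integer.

78 m/s

ΔP = 1009 − 886 = 123 hPa.
V ≈ 6.4 × 123^0.658 = 6.4 × 23.722 ≈ 151.823 kt.
151.823 × 0.514 ≈ 78.04 m/s → 78 m/s.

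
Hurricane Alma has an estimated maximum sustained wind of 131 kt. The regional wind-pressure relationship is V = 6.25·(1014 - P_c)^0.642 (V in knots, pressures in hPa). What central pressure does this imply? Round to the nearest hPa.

ΔP = (V / 6.25)^(1/0.642) = (131/6.25)^1.558.
131/6.25 = 20.960; 20.960^1.558 ≈ 114.35 hPa.
P_c = 1014 − 114.35 = 899.65 ≈ 900 hPa.

900 hPa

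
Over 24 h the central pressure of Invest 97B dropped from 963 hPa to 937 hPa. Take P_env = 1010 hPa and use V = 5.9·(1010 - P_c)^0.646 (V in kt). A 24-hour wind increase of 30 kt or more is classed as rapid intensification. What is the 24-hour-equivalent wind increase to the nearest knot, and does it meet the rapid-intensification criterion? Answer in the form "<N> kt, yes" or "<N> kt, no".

V₁: ΔP = 47, V ≈ 5.9 × 47^0.646 ≈ 70.96 kt.
V₂: ΔP = 73, V ≈ 5.9 × 73^0.646 ≈ 94.31 kt.
ΔV over 24 h = 23.35 kt → 24 h equivalent = 23.35 × 24/24 ≈ 23.35 kt.
23 kt < 30 kt ⇒ not rapid intensification.

23 kt, no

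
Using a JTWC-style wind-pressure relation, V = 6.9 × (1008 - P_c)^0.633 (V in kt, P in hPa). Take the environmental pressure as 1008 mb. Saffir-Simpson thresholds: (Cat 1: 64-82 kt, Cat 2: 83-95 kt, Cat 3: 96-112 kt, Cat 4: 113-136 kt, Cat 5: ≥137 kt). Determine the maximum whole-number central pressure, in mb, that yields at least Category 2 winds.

Category 2 begins at V = 83 kt.
Required ΔP = (83/6.9)^(1/0.633) = 12.029^1.580 ≈ 50.88 mb.
P_c ≤ 1008 − 50.88 = 957.12, so the highest integer P_c is 957 mb.

957 mb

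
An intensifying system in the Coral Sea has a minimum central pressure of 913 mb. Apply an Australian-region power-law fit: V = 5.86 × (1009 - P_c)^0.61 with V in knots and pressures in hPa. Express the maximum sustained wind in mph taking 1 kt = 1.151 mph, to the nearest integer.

ΔP = 1009 − 913 = 96 mb.
V ≈ 5.86 × 96^0.61 = 5.86 × 16.188 ≈ 94.860 kt.
94.860 × 1.151 ≈ 109.18 mph → 109 mph.

109 mph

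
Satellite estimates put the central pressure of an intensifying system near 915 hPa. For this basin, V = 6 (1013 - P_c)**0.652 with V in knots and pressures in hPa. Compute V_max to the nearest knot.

ΔP = 1013 − 915 = 98 hPa.
98^0.652 ≈ 19.874.
V ≈ 6 × 19.874 ≈ 119.2 kt.

119 kt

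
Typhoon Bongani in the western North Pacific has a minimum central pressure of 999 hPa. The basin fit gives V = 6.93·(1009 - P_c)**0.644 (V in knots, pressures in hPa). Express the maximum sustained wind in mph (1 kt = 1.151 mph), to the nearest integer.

ΔP = 1009 − 999 = 10 hPa.
V ≈ 6.93 × 10^0.644 = 6.93 × 4.406 ≈ 30.530 kt.
30.530 × 1.151 ≈ 35.14 mph → 35 mph.

35 mph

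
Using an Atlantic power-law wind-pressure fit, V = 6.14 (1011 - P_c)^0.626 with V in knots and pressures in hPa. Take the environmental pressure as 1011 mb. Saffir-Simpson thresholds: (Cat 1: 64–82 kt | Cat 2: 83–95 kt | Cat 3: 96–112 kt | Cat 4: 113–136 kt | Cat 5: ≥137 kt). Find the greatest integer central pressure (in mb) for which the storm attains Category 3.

Category 3 begins at V = 96 kt.
Required ΔP = (96/6.14)^(1/0.626) = 15.635^1.597 ≈ 80.82 mb.
P_c ≤ 1011 − 80.82 = 930.18, so the highest integer P_c is 930 mb.

930 mb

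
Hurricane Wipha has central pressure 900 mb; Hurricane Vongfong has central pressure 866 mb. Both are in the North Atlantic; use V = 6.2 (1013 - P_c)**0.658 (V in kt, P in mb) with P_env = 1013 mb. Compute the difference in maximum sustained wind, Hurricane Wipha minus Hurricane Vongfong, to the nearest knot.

Hurricane Wipha: ΔP = 113; V ≈ 6.2 × 113^0.658 ≈ 139.10 kt.
Hurricane Vongfong: ΔP = 147; V ≈ 6.2 × 147^0.658 ≈ 165.38 kt.
Difference ≈ 139.10 − 165.38 = -26.28 → -26 kt.

-26 kt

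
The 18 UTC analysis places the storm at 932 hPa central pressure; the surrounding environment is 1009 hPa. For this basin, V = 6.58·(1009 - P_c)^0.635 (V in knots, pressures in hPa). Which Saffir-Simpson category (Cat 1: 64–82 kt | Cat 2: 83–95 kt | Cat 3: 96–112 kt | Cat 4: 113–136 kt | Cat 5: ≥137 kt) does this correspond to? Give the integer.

3

ΔP = 1009 − 932 = 77 hPa.
V ≈ 6.58 × 77^0.635 = 6.58 × 15.77 ≈ 104 kt.
104 kt falls in the Category 3 band.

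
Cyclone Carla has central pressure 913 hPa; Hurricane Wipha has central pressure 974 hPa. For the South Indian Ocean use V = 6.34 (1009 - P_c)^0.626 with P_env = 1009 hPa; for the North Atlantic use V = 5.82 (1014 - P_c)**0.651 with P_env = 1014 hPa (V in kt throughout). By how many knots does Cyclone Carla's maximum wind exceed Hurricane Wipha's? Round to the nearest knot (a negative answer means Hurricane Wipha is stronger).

46 kt

Cyclone Carla: ΔP = 96; V ≈ 6.34 × 96^0.626 ≈ 110.41 kt.
Hurricane Wipha: ΔP = 40; V ≈ 5.82 × 40^0.651 ≈ 64.25 kt.
Difference ≈ 110.41 − 64.25 = 46.16 → 46 kt.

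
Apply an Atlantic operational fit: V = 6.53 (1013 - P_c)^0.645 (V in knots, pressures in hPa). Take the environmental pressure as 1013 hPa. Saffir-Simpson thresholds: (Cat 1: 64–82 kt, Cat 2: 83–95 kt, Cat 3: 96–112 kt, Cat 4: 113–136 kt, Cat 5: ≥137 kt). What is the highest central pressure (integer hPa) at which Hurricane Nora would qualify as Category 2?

Category 2 begins at V = 83 kt.
Required ΔP = (83/6.53)^(1/0.645) = 12.711^1.550 ≈ 51.51 hPa.
P_c ≤ 1013 − 51.51 = 961.49, so the highest integer P_c is 961 hPa.

961 hPa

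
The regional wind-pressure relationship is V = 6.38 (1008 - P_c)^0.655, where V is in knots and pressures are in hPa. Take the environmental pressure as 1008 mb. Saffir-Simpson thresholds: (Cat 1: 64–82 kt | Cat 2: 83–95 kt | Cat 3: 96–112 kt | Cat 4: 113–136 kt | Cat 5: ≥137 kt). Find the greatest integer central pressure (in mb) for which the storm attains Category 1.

974 mb

Category 1 begins at V = 64 kt.
Required ΔP = (64/6.38)^(1/0.655) = 10.031^1.527 ≈ 33.79 mb.
P_c ≤ 1008 − 33.79 = 974.21, so the highest integer P_c is 974 mb.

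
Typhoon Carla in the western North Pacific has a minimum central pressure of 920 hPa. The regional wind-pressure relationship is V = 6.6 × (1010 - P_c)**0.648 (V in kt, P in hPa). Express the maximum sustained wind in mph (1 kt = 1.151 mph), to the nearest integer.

ΔP = 1010 − 920 = 90 hPa.
V ≈ 6.6 × 90^0.648 = 6.6 × 18.465 ≈ 121.869 kt.
121.869 × 1.151 ≈ 140.27 mph → 140 mph.

140 mph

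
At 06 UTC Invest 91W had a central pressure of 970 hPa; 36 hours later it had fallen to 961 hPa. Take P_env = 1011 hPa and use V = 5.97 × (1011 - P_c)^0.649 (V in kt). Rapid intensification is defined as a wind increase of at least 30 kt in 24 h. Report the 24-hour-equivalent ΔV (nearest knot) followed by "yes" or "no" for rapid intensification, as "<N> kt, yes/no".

6 kt, no

V₁: ΔP = 41, V ≈ 5.97 × 41^0.649 ≈ 66.48 kt.
V₂: ΔP = 50, V ≈ 5.97 × 50^0.649 ≈ 75.61 kt.
ΔV over 36 h = 9.13 kt → 24 h equivalent = 9.13 × 24/36 ≈ 6.09 kt.
6 kt < 30 kt ⇒ not rapid intensification.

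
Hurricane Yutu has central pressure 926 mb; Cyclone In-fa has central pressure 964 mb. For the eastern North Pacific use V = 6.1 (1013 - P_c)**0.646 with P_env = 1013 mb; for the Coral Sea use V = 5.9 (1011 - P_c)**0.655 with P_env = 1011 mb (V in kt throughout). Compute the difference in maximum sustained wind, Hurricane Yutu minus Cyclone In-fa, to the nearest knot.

36 kt

Hurricane Yutu: ΔP = 87; V ≈ 6.1 × 87^0.646 ≈ 109.21 kt.
Cyclone In-fa: ΔP = 47; V ≈ 5.9 × 47^0.655 ≈ 73.46 kt.
Difference ≈ 109.21 − 73.46 = 35.75 → 36 kt.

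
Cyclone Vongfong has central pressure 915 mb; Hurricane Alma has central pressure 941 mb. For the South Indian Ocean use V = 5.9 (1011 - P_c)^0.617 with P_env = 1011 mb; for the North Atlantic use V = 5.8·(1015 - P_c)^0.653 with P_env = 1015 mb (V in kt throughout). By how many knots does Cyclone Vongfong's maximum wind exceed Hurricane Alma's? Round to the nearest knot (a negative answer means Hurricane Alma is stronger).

Cyclone Vongfong: ΔP = 96; V ≈ 5.9 × 96^0.617 ≈ 98.61 kt.
Hurricane Alma: ΔP = 74; V ≈ 5.8 × 74^0.653 ≈ 96.39 kt.
Difference ≈ 98.61 − 96.39 = 2.22 → 2 kt.

2 kt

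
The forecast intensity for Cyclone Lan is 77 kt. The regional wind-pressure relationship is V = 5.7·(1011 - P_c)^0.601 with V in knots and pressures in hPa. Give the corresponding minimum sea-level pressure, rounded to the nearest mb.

ΔP = (V / 5.7)^(1/0.601) = (77/5.7)^1.664.
77/5.7 = 13.509; 13.509^1.664 ≈ 76.07 mb.
P_c = 1011 − 76.07 = 934.93 ≈ 935 mb.

935 mb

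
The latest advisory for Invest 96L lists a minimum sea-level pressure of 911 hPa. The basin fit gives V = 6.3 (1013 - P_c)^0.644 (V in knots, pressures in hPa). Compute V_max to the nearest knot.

ΔP = 1013 − 911 = 102 hPa.
102^0.644 ≈ 19.658.
V ≈ 6.3 × 19.658 ≈ 123.8 kt.

124 kt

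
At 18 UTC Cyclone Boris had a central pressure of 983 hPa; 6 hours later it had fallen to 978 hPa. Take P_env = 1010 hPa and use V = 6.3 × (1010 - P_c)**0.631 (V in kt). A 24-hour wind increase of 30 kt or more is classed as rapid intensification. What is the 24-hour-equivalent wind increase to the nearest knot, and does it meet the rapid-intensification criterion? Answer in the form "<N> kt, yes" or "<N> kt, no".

23 kt, no

V₁: ΔP = 27, V ≈ 6.3 × 27^0.631 ≈ 50.41 kt.
V₂: ΔP = 32, V ≈ 6.3 × 32^0.631 ≈ 56.12 kt.
ΔV over 6 h = 5.71 kt → 24 h equivalent = 5.71 × 24/6 ≈ 22.84 kt.
23 kt < 30 kt ⇒ not rapid intensification.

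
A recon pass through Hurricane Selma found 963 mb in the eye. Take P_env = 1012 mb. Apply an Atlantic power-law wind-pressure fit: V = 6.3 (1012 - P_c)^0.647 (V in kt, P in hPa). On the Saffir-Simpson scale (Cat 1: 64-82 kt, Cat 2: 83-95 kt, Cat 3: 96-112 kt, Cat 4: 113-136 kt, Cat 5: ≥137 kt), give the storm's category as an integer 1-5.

ΔP = 1012 − 963 = 49 mb.
V ≈ 6.3 × 49^0.647 = 6.3 × 12.40 ≈ 78 kt.
78 kt falls in the Category 1 band.

1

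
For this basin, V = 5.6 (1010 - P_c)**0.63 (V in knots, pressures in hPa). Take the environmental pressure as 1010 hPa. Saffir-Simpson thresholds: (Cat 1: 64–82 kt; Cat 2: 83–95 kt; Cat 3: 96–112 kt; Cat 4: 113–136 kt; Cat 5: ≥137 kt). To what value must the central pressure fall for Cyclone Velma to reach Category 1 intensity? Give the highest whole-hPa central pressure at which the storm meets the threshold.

962 hPa

Category 1 begins at V = 64 kt.
Required ΔP = (64/5.6)^(1/0.63) = 11.429^1.587 ≈ 47.79 hPa.
P_c ≤ 1010 − 47.79 = 962.21, so the highest integer P_c is 962 hPa.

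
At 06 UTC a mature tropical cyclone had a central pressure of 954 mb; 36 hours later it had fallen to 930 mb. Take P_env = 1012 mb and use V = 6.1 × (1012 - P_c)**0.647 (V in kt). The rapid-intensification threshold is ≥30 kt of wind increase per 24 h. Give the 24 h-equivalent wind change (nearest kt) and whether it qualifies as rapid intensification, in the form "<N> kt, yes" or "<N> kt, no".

V₁: ΔP = 58, V ≈ 6.1 × 58^0.647 ≈ 84.39 kt.
V₂: ΔP = 82, V ≈ 6.1 × 82^0.647 ≈ 105.58 kt.
ΔV over 36 h = 21.19 kt → 24 h equivalent = 21.19 × 24/36 ≈ 14.13 kt.
14 kt < 30 kt ⇒ not rapid intensification.

14 kt, no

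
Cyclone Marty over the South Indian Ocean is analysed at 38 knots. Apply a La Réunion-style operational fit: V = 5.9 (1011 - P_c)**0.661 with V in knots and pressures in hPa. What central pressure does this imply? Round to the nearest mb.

ΔP = (V / 5.9)^(1/0.661) = (38/5.9)^1.513.
38/5.9 = 6.441; 6.441^1.513 ≈ 16.74 mb.
P_c = 1011 − 16.74 = 994.26 ≈ 994 mb.

994 mb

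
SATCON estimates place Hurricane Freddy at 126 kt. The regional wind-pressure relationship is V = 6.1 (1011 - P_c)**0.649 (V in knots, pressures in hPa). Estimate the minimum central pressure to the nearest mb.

905 mb

ΔP = (V / 6.1)^(1/0.649) = (126/6.1)^1.541.
126/6.1 = 20.656; 20.656^1.541 ≈ 106.23 mb.
P_c = 1011 − 106.23 = 904.77 ≈ 905 mb.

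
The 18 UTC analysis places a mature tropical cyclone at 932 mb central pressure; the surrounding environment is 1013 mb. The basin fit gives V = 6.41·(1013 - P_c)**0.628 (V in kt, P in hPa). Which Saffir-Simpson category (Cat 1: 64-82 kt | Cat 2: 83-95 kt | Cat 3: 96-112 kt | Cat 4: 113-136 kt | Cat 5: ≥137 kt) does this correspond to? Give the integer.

ΔP = 1013 − 932 = 81 mb.
V ≈ 6.41 × 81^0.628 = 6.41 × 15.80 ≈ 101 kt.
101 kt falls in the Category 3 band.

3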